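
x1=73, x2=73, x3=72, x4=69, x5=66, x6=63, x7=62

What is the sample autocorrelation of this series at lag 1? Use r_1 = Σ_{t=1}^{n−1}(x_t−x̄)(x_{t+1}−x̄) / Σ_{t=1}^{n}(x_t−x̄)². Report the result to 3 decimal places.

Mean x̄ = (73 + 73 + 72 + 69 + 66 + 63 + 62)/7 = 68.2857
Deviations from mean: 4.7143, 4.7143, 3.7143, 0.7143, -2.2857, -5.2857, -6.2857
Σ(x_t−x̄)(x_{t+1}−x̄) = (22.2245) + (17.5102) + (2.6531) + (-1.6327) + (12.0816) + (33.2245) = 86.0612
Denominator Σ(x_t−x̄)² = 131.4286
r_1 = 86.0612 / 131.4286 = 0.655

0.655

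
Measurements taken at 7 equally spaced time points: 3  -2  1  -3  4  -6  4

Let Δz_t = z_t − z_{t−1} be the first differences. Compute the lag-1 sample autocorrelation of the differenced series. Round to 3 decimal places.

-0.751

First differences Δz: -5, 3, -4, 7, -10, 10
Mean of differences = 0.1667
Numerator Σ(Δz_t−Δz̄)(Δz_{t+1}−Δz̄) = -224.3611
Denominator Σ(Δz_t−Δz̄)² = 298.8333
r_1(Δz) = -224.3611 / 298.8333 = -0.751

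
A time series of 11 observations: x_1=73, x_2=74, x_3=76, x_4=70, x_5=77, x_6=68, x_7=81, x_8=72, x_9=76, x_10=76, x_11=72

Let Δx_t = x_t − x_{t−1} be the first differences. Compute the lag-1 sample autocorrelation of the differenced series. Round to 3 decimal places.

First differences Δx: 1, 2, -6, 7, -9, 13, -9, 4, 0, -4
Mean of differences = -0.1000
Numerator Σ(Δx_t−Δx̄)(Δx_{t+1}−Δx̄) = -384.8100
Denominator Σ(Δx_t−Δx̄)² = 452.9000
r_1(Δx) = -384.8100 / 452.9000 = -0.850

-0.850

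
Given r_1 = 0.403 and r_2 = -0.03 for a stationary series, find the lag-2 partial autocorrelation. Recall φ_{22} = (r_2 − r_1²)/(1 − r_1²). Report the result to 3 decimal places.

-0.230

φ_{22} = (r_2 − r_1²) / (1 − r_1²)
r_1² = (0.403)² = 0.162409
Numerator = -0.03 − 0.1624 = -0.1924; denominator = 1 − 0.1624 = 0.8376
φ_{22} = -0.1924 / 0.8376 = -0.230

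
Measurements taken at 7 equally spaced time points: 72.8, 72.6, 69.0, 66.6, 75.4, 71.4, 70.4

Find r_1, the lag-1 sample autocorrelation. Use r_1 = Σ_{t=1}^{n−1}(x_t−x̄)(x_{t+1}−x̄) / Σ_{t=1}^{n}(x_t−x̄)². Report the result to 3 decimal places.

Mean x̄ = (72.8 + 72.6 + 69.0 + 66.6 + 75.4 + 71.4 + 70.4)/7 = 71.1714
Deviations from mean: 1.6286, 1.4286, -2.1714, -4.5714, 4.2286, 0.2286, -0.7714
Numerator Σ_{t=1}^{6}(x_t−x̄)(x_{t+1}−x̄) = -9.3894
Denominator Σ(x_t−x̄)² = 48.8343
r_1 = -9.3894 / 48.8343 = -0.192

-0.192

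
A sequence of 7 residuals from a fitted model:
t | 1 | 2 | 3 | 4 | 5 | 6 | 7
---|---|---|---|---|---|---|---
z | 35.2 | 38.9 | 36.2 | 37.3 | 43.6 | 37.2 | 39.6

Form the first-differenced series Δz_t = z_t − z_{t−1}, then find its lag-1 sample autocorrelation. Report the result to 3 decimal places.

First differences Δz: 3.7, -2.7, 1.1, 6.3, -6.4, 2.4
Mean of differences = 0.7333
Numerator Σ(Δz_t−Δz̄)(Δz_{t+1}−Δz̄) = -61.0011
Denominator Σ(Δz_t−Δz̄)² = 105.3733
r_1(Δz) = -61.0011 / 105.3733 = -0.579

-0.579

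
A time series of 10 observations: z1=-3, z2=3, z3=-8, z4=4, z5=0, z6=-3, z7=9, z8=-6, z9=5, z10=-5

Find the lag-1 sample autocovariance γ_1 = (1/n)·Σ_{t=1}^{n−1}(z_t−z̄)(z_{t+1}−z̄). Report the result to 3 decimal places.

Mean z̄ = (-3 + 3 − 8 + 4 + 0 − 3 + 9 − 6 + 5 − 5)/10 = -0.4000
Σ_{t=1}^{9}(z_t−z̄)(z_{t+1}−z̄) = -199.5600
γ_1 = -199.5600 / 10 = -19.956

-19.956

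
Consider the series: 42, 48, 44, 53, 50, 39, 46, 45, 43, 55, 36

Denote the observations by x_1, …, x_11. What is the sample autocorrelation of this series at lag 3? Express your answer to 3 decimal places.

0.067

Mean x̄ = (42 + 48 + 44 + 53 + 50 + 39 + 46 + 45 + 43 + 55 + 36)/11 = 45.5455
Numerator Σ_{t=1}^{8}(x_t−x̄)(x_{t+3}−x̄) = 21.7438
Denominator Σ(x_t−x̄)² = 326.7273
r_3 = 21.7438 / 326.7273 = 0.067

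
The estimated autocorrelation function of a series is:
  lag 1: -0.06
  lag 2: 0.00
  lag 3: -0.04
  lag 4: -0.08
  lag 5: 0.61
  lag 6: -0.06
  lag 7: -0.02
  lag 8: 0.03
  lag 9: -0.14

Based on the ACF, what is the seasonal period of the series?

5

The largest autocorrelation is r_5 = 0.61; the remaining lags stay at or below 0.03.
The dominant spike at lag 5 indicates a seasonal period of 5.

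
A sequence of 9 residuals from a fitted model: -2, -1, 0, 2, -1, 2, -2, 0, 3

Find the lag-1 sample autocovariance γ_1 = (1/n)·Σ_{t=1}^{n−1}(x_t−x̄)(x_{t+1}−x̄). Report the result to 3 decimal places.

-0.668

Mean x̄ = (-2 − 1 + 0 + 2 − 1 + 2 − 2 + 0 + 3)/9 = 0.1111
Σ_{t=1}^{8}(x_t−x̄)(x_{t+1}−x̄) = -6.0123
γ_1 = -6.0123 / 9 = -0.668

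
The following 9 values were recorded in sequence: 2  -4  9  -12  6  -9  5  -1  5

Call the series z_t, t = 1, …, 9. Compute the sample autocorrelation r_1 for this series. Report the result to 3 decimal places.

-0.805

Mean z̄ = (2 − 4 + 9 − 12 + 6 − 9 + 5 − 1 + 5)/9 = 0.1111
Numerator Σ_{t=1}^{8}(z_t−z̄)(z_{t+1}−z̄) = -332.3457
Denominator Σ(z_t−z̄)² = 412.8889
r_1 = -332.3457 / 412.8889 = -0.805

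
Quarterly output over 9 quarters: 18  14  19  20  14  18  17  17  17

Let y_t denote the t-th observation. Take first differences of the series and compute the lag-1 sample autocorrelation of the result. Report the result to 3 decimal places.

First differences Δy: -4, 5, 1, -6, 4, -1, 0, 0
Mean of differences = -0.1250
Numerator Σ(Δy_t−Δȳ)(Δy_{t+1}−Δȳ) = -48.6406
Denominator Σ(Δy_t−Δȳ)² = 94.8750
r_1(Δy) = -48.6406 / 94.8750 = -0.513

-0.513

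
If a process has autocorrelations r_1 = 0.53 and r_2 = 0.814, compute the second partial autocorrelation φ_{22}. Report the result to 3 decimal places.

φ_{22} = (r_2 − r_1²) / (1 − r_1²)
r_1² = (0.53)² = 0.2809
Numerator = 0.814 − 0.2809 = 0.5331; denominator = 1 − 0.2809 = 0.7191
φ_{22} = 0.5331 / 0.7191 = 0.741

0.741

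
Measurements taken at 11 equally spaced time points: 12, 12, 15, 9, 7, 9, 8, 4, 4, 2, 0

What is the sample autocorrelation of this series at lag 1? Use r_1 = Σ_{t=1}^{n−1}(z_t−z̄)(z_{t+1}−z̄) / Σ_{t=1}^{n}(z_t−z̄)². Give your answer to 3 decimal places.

Mean z̄ = (12 + 12 + 15 + 9 + 7 + 9 + 8 + 4 + 4 + 2 + 0)/11 = 7.4545
Numerator Σ_{t=1}^{10}(z_t−z̄)(z_{t+1}−z̄) = 135.6116
Denominator Σ(z_t−z̄)² = 212.7273
r_1 = 135.6116 / 212.7273 = 0.637

0.637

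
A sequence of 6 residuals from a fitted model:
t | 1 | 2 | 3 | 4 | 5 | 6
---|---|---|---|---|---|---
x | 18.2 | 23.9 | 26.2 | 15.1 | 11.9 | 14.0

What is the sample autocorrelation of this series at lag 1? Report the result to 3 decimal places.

0.408

Mean x̄ = (18.2 + 23.9 + 26.2 + 15.1 + 11.9 + 14.0)/6 = 18.2167
Deviations from mean: -0.0167, 5.6833, 7.9833, -3.1167, -6.3167, -4.2167
Σ(x_t−x̄)(x_{t+1}−x̄) = (-0.0947) + (45.3719) + (-24.8814) + (19.6869) + (26.6353) = 66.7181
Denominator Σ(x_t−x̄)² = 163.4283
r_1 = 66.7181 / 163.4283 = 0.408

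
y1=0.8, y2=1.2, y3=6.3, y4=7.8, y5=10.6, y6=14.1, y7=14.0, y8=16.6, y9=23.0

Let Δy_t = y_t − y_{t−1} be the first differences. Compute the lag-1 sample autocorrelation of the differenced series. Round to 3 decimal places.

First differences Δy: 0.4, 5.1, 1.5, 2.8, 3.5, -0.1, 2.6, 6.4
Mean of differences = 2.7750
Numerator Σ(Δy_t−Δȳ)(Δy_{t+1}−Δȳ) = -10.7156
Denominator Σ(Δy_t−Δȳ)² = 34.6350
r_1(Δy) = -10.7156 / 34.6350 = -0.309

-0.309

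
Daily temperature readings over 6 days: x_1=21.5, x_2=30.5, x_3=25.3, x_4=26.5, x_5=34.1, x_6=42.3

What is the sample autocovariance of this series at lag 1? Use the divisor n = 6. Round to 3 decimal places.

7.675

Mean x̄ = (21.5 + 30.5 + 25.3 + 26.5 + 34.1 + 42.3)/6 = 30.0333
Deviations: -8.5333, 0.4667, -4.7333, -3.5333, 4.0667, 12.2667
Σ_{t=1}^{5}(x_t−x̄)(x_{t+1}−x̄) = 46.0489
γ_1 = 46.0489 / 6 = 7.675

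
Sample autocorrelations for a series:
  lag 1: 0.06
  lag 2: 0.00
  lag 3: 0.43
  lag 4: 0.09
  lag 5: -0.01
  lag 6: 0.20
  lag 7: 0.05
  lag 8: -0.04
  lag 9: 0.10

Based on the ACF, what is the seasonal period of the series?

3

The largest autocorrelation is r_3 = 0.43, with a weaker echo at lag 6 (0.20); the remaining lags stay at or below 0.10.
The dominant spike at lag 3 indicates a seasonal period of 3.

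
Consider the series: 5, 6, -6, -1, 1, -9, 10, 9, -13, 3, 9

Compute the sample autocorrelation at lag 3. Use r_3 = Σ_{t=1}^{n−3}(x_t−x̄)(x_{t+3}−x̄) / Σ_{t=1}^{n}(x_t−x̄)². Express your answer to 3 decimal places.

Mean x̄ = (5 + 6 − 6 − 1 + 1 − 9 + 10 + 9 − 13 + 3 + 9)/11 = 1.2727
Numerator Σ_{t=1}^{8}(x_t−x̄)(x_{t+3}−x̄) = 264.4132
Denominator Σ(x_t−x̄)² = 602.1818
r_3 = 264.4132 / 602.1818 = 0.439

0.439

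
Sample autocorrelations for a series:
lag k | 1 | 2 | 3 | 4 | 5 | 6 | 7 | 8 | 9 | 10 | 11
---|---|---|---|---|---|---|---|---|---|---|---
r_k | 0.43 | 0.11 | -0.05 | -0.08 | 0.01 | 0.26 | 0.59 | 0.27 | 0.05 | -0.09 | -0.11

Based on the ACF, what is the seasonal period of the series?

7

The largest autocorrelation is r_7 = 0.59; the remaining lags stay at or below 0.43. The elevated value at lag 1 (0.43), dropping to 0.11 at lag 2, reflects decaying short-term dependence rather than seasonality.
The dominant spike at lag 7 indicates a seasonal period of 7.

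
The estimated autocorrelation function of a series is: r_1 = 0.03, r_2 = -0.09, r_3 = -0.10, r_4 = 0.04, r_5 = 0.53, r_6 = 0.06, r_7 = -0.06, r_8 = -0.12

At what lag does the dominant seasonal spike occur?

The largest autocorrelation is r_5 = 0.53; the remaining lags stay at or below 0.06.
The dominant spike at lag 5 indicates a seasonal period of 5.

5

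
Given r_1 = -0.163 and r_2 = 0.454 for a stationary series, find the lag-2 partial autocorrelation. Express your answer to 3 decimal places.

0.439

φ_{22} = (r_2 − r_1²) / (1 − r_1²)
r_1² = (-0.163)² = 0.026569
Numerator = 0.454 − 0.0266 = 0.4274; denominator = 1 − 0.0266 = 0.9734
φ_{22} = 0.4274 / 0.9734 = 0.439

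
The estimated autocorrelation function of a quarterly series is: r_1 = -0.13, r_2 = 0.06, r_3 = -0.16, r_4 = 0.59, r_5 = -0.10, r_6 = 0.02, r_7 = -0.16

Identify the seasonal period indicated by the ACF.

The largest autocorrelation is r_4 = 0.59; the remaining lags stay at or below 0.06.
The dominant spike at lag 4 indicates a seasonal period of 4.

4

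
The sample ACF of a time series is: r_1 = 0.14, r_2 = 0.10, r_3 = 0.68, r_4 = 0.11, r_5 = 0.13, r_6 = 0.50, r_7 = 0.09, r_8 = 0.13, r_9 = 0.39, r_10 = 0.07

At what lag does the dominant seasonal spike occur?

The largest autocorrelation is r_3 = 0.68, with weaker echoes at lags 6 (0.50) and 9 (0.39); the remaining lags stay at or below 0.14.
The dominant spike at lag 3 indicates a seasonal period of 3.

3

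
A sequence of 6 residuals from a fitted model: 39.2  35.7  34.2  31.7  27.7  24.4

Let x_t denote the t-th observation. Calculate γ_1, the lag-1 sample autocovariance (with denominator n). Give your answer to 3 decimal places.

Mean x̄ = (39.2 + 35.7 + 34.2 + 31.7 + 27.7 + 24.4)/6 = 32.1500
Deviations: 7.0500, 3.5500, 2.0500, -0.4500, -4.4500, -7.7500
Σ_{t=1}^{5}(x_t−x̄)(x_{t+1}−x̄) = 67.8725
γ_1 = 67.8725 / 6 = 11.312

11.312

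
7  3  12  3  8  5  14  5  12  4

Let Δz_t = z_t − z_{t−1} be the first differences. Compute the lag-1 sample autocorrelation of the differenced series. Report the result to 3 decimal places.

-0.825

First differences Δz: -4, 9, -9, 5, -3, 9, -9, 7, -8
Mean of differences = -0.3333
Numerator Σ(Δz_t−Δz̄)(Δz_{t+1}−Δz̄) = -401.1111
Denominator Σ(Δz_t−Δz̄)² = 486.0000
r_1(Δz) = -401.1111 / 486.0000 = -0.825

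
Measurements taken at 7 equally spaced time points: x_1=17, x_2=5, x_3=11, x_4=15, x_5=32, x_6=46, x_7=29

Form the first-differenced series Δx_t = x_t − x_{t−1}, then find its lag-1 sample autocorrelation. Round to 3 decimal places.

First differences Δx: -12, 6, 4, 17, 14, -17
Mean of differences = 2.0000
Numerator Σ(Δx_t−Δx̄)(Δx_{t+1}−Δx̄) = -66.0000
Denominator Σ(Δx_t−Δx̄)² = 946.0000
r_1(Δx) = -66.0000 / 946.0000 = -0.070

-0.070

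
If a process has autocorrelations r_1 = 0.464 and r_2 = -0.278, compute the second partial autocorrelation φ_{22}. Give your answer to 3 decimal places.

-0.629

φ_{22} = (r_2 − r_1²) / (1 − r_1²)
r_1² = (0.464)² = 0.215296
Numerator = -0.278 − 0.2153 = -0.4933; denominator = 1 − 0.2153 = 0.7847
φ_{22} = -0.4933 / 0.7847 = -0.629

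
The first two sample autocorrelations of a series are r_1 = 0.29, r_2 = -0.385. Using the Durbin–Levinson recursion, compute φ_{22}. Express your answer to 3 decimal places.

-0.512

φ_{22} = (r_2 − r_1²) / (1 − r_1²)
r_1² = (0.29)² = 0.0841
Numerator = -0.385 − 0.0841 = -0.4691; denominator = 1 − 0.0841 = 0.9159
φ_{22} = -0.4691 / 0.9159 = -0.512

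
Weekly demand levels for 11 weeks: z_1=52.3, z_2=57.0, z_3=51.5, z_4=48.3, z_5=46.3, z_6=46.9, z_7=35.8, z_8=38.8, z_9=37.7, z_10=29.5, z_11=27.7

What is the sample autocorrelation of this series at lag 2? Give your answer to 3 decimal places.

0.367

Mean z̄ = (52.3 + 57.0 + 51.5 + 48.3 + 46.3 + 46.9 + 35.8 + 38.8 + 37.7 + 29.5 + 27.7)/11 = 42.8909
Numerator Σ_{t=1}^{9}(z_t−z̄)(z_{t+2}−z̄) = 338.2253
Denominator Σ(z_t−z̄)² = 922.7091
r_2 = 338.2253 / 922.7091 = 0.367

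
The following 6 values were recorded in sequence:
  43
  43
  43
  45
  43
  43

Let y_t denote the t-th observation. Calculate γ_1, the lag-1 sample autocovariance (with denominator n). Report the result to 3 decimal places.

-0.130

Mean ȳ = (43 + 43 + 43 + 45 + 43 + 43)/6 = 43.3333
Σ_{t=1}^{5}(y_t−ȳ)(y_{t+1}−ȳ) = -0.7778
γ_1 = -0.7778 / 6 = -0.130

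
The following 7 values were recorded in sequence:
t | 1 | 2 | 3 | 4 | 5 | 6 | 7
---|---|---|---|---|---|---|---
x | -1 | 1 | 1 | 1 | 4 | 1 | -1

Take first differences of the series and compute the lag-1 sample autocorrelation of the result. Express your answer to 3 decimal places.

First differences Δx: 2, 0, 0, 3, -3, -2
Mean of differences = 0.0000
Numerator Σ(Δx_t−Δx̄)(Δx_{t+1}−Δx̄) = -3.0000
Denominator Σ(Δx_t−Δx̄)² = 26.0000
r_1(Δx) = -3.0000 / 26.0000 = -0.115

-0.115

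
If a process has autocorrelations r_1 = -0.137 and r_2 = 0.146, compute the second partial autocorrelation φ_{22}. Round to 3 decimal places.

0.130

φ_{22} = (r_2 − r_1²) / (1 − r_1²)
r_1² = (-0.137)² = 0.018769
Numerator = 0.146 − 0.0188 = 0.1272; denominator = 1 − 0.0188 = 0.9812
φ_{22} = 0.1272 / 0.9812 = 0.130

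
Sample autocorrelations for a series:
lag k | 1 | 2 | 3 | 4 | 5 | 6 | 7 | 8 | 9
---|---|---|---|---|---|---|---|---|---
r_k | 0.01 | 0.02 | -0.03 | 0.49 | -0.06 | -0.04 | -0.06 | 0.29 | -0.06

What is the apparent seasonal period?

4

The largest autocorrelation is r_4 = 0.49, with a weaker echo at lag 8 (0.29); the remaining lags stay at or below 0.02.
The dominant spike at lag 4 indicates a seasonal period of 4.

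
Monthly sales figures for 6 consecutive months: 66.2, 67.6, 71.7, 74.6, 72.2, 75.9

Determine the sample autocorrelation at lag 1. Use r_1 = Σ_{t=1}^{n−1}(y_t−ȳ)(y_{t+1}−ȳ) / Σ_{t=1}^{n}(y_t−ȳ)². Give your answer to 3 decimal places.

0.354

Mean ȳ = (66.2 + 67.6 + 71.7 + 74.6 + 72.2 + 75.9)/6 = 71.3667
Deviations from mean: -5.1667, -3.7667, 0.3333, 3.2333, 0.8333, 4.5333
Numerator Σ_{t=1}^{5}(y_t−ȳ)(y_{t+1}−ȳ) = 25.7556
Denominator Σ(y_t−ȳ)² = 72.6933
r_1 = 25.7556 / 72.6933 = 0.354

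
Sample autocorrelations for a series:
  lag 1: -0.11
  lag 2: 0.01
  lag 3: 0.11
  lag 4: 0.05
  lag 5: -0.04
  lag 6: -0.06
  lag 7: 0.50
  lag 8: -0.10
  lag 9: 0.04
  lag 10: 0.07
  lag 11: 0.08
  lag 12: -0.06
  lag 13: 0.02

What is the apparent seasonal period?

The largest autocorrelation is r_7 = 0.50; the remaining lags stay at or below 0.11.
The dominant spike at lag 7 indicates a seasonal period of 7.

7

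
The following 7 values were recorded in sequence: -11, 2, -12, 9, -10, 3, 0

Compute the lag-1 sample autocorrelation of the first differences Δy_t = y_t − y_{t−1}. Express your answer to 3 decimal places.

First differences Δy: 13, -14, 21, -19, 13, -3
Mean of differences = 1.8333
Numerator Σ(Δy_t−Δȳ)(Δy_{t+1}−Δȳ) = -1166.1944
Denominator Σ(Δy_t−Δȳ)² = 1324.8333
r_1(Δy) = -1166.1944 / 1324.8333 = -0.880

-0.880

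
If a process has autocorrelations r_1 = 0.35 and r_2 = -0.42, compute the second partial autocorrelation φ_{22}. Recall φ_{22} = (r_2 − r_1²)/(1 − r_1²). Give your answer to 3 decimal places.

φ_{22} = (r_2 − r_1²) / (1 − r_1²)
r_1² = (0.35)² = 0.1225
Numerator = -0.42 − 0.1225 = -0.5425; denominator = 1 − 0.1225 = 0.8775
φ_{22} = -0.5425 / 0.8775 = -0.618

-0.618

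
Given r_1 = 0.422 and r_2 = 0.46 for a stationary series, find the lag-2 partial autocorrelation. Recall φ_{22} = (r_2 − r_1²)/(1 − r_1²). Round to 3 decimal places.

φ_{22} = (r_2 − r_1²) / (1 − r_1²)
r_1² = (0.422)² = 0.178084
Numerator = 0.46 − 0.1781 = 0.2819; denominator = 1 − 0.1781 = 0.8219
φ_{22} = 0.2819 / 0.8219 = 0.343

0.343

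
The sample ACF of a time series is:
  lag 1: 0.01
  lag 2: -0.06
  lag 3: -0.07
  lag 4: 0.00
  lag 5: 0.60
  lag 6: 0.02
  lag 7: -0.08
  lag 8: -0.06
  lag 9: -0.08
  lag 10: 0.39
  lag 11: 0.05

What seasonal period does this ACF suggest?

The largest autocorrelation is r_5 = 0.60, with a weaker echo at lag 10 (0.39); the remaining lags stay at or below 0.05.
The dominant spike at lag 5 indicates a seasonal period of 5.

5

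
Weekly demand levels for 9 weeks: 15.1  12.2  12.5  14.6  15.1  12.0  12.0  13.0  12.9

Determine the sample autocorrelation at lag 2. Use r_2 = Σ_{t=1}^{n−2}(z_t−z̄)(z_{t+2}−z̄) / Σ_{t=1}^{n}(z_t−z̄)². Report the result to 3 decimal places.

Mean z̄ = (15.1 + 12.2 + 12.5 + 14.6 + 15.1 + 12.0 + 12.0 + 13.0 + 12.9)/9 = 13.2667
Σ(z_t−z̄)(z_{t+2}−z̄) = (-1.4056) + (-1.4222) + (-1.4056) + (-1.6889) + (-2.3222) + (0.3378) + (0.4644) = -7.4422
Denominator Σ(z_t−z̄)² = 13.6400
r_2 = -7.4422 / 13.6400 = -0.546

-0.546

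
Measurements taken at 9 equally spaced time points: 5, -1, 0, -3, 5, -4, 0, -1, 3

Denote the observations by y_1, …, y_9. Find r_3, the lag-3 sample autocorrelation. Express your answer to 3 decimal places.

Mean ȳ = (5 − 1 + 0 − 3 + 5 − 4 + 0 − 1 + 3)/9 = 0.4444
Numerator Σ_{t=1}^{6}(y_t−ȳ)(y_{t+3}−ȳ) = -36.7037
Denominator Σ(y_t−ȳ)² = 84.2222
r_3 = -36.7037 / 84.2222 = -0.436

-0.436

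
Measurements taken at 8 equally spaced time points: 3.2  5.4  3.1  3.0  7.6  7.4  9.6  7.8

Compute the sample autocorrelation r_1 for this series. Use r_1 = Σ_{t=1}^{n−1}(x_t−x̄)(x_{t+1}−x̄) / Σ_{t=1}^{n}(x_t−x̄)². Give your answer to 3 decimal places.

0.456

Mean x̄ = (3.2 + 5.4 + 3.1 + 3.0 + 7.6 + 7.4 + 9.6 + 7.8)/8 = 5.8875
Deviations from mean: -2.6875, -0.4875, -2.7875, -2.8875, 1.7125, 1.5125, 3.7125, 1.9125
Σ(x_t−x̄)(x_{t+1}−x̄) = (1.3102) + (1.3589) + (8.0489) + (-4.9448) + (2.5902) + (5.6152) + (7.1002) = 21.0786
Denominator Σ(x_t−x̄)² = 46.2288
r_1 = 21.0786 / 46.2288 = 0.456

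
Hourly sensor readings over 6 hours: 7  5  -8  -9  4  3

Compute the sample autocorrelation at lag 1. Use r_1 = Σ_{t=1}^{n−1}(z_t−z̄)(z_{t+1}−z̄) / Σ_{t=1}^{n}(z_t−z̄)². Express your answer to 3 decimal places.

0.187

Mean z̄ = (7 + 5 − 8 − 9 + 4 + 3)/6 = 0.3333
Numerator Σ_{t=1}^{5}(z_t−z̄)(z_{t+1}−z̄) = 45.5556
Denominator Σ(z_t−z̄)² = 243.3333
r_1 = 45.5556 / 243.3333 = 0.187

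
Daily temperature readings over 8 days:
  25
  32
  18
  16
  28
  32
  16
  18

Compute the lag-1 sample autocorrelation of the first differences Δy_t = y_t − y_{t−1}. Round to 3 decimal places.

-0.240

First differences Δy: 7, -14, -2, 12, 4, -16, 2
Mean of differences = -1.0000
Numerator Σ(Δy_t−Δȳ)(Δy_{t+1}−Δȳ) = -159.0000
Denominator Σ(Δy_t−Δȳ)² = 662.0000
r_1(Δy) = -159.0000 / 662.0000 = -0.240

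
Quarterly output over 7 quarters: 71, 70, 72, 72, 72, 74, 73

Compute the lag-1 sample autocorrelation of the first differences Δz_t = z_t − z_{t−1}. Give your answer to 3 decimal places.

First differences Δz: -1, 2, 0, 0, 2, -1
Mean of differences = 0.3333
Numerator Σ(Δz_t−Δz̄)(Δz_{t+1}−Δz̄) = -5.4444
Denominator Σ(Δz_t−Δz̄)² = 9.3333
r_1(Δz) = -5.4444 / 9.3333 = -0.583

-0.583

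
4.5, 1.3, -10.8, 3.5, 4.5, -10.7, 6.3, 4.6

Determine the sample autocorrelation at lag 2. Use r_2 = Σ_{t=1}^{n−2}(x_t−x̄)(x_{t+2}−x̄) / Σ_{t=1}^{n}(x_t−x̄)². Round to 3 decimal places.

-0.423

Mean x̄ = (4.5 + 1.3 − 10.8 + 3.5 + 4.5 − 10.7 + 6.3 + 4.6)/8 = 0.4000
Deviations from mean: 4.1000, 0.9000, -11.2000, 3.1000, 4.1000, -11.1000, 5.9000, 4.2000
Σ(x_t−x̄)(x_{t+2}−x̄) = (-45.9200) + (2.7900) + (-45.9200) + (-34.4100) + (24.1900) + (-46.6200) = -145.8900
Denominator Σ(x_t−x̄)² = 345.1400
r_2 = -145.8900 / 345.1400 = -0.423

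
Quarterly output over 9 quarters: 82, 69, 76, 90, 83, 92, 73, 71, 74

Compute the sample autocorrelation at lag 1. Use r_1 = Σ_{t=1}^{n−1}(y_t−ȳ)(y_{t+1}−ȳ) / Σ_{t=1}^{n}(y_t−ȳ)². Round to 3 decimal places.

Mean ȳ = (82 + 69 + 76 + 90 + 83 + 92 + 73 + 71 + 74)/9 = 78.8889
Numerator Σ_{t=1}^{8}(y_t−ȳ)(y_{t+1}−ȳ) = 73.0988
Denominator Σ(y_t−ȳ)² = 548.8889
r_1 = 73.0988 / 548.8889 = 0.133

0.133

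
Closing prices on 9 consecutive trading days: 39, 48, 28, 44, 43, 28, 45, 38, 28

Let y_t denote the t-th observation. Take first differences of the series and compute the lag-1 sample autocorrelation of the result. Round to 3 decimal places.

-0.592

First differences Δy: 9, -20, 16, -1, -15, 17, -7, -10
Mean of differences = -1.3750
Numerator Σ(Δy_t−Δȳ)(Δy_{t+1}−Δȳ) = -820.6406
Denominator Σ(Δy_t−Δȳ)² = 1385.8750
r_1(Δy) = -820.6406 / 1385.8750 = -0.592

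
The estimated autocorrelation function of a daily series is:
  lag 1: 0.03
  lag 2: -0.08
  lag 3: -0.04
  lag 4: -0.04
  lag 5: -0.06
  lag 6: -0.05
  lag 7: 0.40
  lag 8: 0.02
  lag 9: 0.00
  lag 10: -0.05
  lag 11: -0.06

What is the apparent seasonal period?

The largest autocorrelation is r_7 = 0.40; the remaining lags stay at or below 0.03.
The dominant spike at lag 7 indicates a seasonal period of 7.

7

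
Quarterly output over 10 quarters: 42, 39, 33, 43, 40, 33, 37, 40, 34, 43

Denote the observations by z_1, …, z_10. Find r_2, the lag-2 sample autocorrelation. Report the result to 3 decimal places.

Mean z̄ = (42 + 39 + 33 + 43 + 40 + 33 + 37 + 40 + 34 + 43)/10 = 38.4000
Numerator Σ_{t=1}^{8}(z_t−z̄)(z_{t+2}−z̄) = -47.5200
Denominator Σ(z_t−z̄)² = 140.4000
r_2 = -47.5200 / 140.4000 = -0.338

-0.338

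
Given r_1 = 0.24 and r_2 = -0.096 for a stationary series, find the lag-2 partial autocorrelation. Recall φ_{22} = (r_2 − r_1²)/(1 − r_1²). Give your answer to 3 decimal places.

-0.163

φ_{22} = (r_2 − r_1²) / (1 − r_1²)
r_1² = (0.24)² = 0.0576
Numerator = -0.096 − 0.0576 = -0.1536; denominator = 1 − 0.0576 = 0.9424
φ_{22} = -0.1536 / 0.9424 = -0.163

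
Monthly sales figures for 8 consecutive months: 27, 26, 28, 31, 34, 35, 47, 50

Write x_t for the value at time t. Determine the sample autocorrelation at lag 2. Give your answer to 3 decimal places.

0.145

Mean x̄ = (27 + 26 + 28 + 31 + 34 + 35 + 47 + 50)/8 = 34.7500
Deviations from mean: -7.7500, -8.7500, -6.7500, -3.7500, -0.7500, 0.2500, 12.2500, 15.2500
Numerator Σ_{t=1}^{6}(x_t−x̄)(x_{t+2}−x̄) = 83.8750
Denominator Σ(x_t−x̄)² = 579.5000
r_2 = 83.8750 / 579.5000 = 0.145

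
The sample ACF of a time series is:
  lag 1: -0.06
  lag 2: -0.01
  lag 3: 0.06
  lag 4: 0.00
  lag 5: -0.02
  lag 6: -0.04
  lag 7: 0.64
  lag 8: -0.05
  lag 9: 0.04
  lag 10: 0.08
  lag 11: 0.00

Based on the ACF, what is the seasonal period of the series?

7

The largest autocorrelation is r_7 = 0.64; the remaining lags stay at or below 0.08.
The dominant spike at lag 7 indicates a seasonal period of 7.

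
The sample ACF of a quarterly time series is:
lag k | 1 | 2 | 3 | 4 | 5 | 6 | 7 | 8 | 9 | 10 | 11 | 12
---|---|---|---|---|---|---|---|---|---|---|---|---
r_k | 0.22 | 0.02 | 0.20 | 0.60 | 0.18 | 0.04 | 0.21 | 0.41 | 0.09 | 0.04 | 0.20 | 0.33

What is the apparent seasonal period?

4

The largest autocorrelation is r_4 = 0.60, with weaker echoes at lags 8 (0.41) and 12 (0.33); the remaining lags stay at or below 0.22.
The dominant spike at lag 4 indicates a seasonal period of 4.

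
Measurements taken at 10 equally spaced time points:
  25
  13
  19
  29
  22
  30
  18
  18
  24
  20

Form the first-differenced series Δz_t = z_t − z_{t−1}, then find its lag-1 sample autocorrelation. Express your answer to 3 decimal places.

First differences Δz: -12, 6, 10, -7, 8, -12, 0, 6, -4
Mean of differences = -0.5556
Numerator Σ(Δz_t−Δz̄)(Δz_{t+1}−Δz̄) = -252.1975
Denominator Σ(Δz_t−Δz̄)² = 586.2222
r_1(Δz) = -252.1975 / 586.2222 = -0.430

-0.430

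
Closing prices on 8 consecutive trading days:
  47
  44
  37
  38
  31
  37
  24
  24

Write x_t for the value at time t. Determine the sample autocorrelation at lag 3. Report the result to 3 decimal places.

Mean x̄ = (47 + 44 + 37 + 38 + 31 + 37 + 24 + 24)/8 = 35.2500
Deviations from mean: 11.7500, 8.7500, 1.7500, 2.7500, -4.2500, 1.7500, -11.2500, -11.2500
Numerator Σ_{t=1}^{5}(x_t−x̄)(x_{t+3}−x̄) = 15.0625
Denominator Σ(x_t−x̄)² = 499.5000
r_3 = 15.0625 / 499.5000 = 0.030

0.030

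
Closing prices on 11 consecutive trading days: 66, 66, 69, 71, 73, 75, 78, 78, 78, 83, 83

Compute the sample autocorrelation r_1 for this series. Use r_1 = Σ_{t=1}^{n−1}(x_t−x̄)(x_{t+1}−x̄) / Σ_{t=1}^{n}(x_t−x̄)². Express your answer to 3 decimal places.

0.731

Mean x̄ = (66 + 66 + 69 + 71 + 73 + 75 + 78 + 78 + 78 + 83 + 83)/11 = 74.5455
Numerator Σ_{t=1}^{10}(x_t−x̄)(x_{t+1}−x̄) = 270.9752
Denominator Σ(x_t−x̄)² = 370.7273
r_1 = 270.9752 / 370.7273 = 0.731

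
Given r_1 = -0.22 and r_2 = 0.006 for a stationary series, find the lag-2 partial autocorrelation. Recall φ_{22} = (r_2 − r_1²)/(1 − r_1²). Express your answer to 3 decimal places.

φ_{22} = (r_2 − r_1²) / (1 − r_1²)
r_1² = (-0.22)² = 0.0484
Numerator = 0.006 − 0.0484 = -0.0424; denominator = 1 − 0.0484 = 0.9516
φ_{22} = -0.0424 / 0.9516 = -0.045

-0.045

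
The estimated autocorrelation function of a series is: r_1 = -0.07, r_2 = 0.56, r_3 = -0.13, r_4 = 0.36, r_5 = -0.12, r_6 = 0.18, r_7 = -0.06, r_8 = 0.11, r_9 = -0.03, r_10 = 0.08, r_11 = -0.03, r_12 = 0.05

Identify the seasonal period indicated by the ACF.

The largest autocorrelation is r_2 = 0.56, with weaker echoes at lags 4 (0.36) and 6 (0.18); the remaining lags stay at or below 0.11.
The dominant spike at lag 2 indicates a seasonal period of 2.

2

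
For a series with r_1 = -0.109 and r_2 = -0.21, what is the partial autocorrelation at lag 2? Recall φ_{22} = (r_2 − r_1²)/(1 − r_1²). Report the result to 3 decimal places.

-0.225

φ_{22} = (r_2 − r_1²) / (1 − r_1²)
r_1² = (-0.109)² = 0.011881
Numerator = -0.21 − 0.0119 = -0.2219; denominator = 1 − 0.0119 = 0.9881
φ_{22} = -0.2219 / 0.9881 = -0.225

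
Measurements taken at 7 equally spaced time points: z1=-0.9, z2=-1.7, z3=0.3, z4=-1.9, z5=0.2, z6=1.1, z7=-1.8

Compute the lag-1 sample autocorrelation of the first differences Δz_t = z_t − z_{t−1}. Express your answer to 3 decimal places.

-0.476

First differences Δz: -0.8, 2.0, -2.2, 2.1, 0.9, -2.9
Mean of differences = -0.1500
Numerator Σ(Δz_t−Δz̄)(Δz_{t+1}−Δz̄) = -10.9425
Denominator Σ(Δz_t−Δz̄)² = 22.9750
r_1(Δz) = -10.9425 / 22.9750 = -0.476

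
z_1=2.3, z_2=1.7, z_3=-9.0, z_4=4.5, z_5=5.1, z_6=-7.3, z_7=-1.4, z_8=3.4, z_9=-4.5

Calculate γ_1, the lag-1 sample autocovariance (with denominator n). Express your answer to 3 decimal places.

-8.675

Mean z̄ = (2.3 + 1.7 − 9.0 + 4.5 + 5.1 − 7.3 − 1.4 + 3.4 − 4.5)/9 = -0.5778
Σ_{t=1}^{8}(z_t−z̄)(z_{t+1}−z̄) = -78.0772
γ_1 = -78.0772 / 9 = -8.675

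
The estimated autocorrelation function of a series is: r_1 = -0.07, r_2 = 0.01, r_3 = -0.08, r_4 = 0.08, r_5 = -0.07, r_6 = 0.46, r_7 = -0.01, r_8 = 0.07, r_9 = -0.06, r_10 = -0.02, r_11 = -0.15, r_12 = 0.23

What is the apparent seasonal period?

The largest autocorrelation is r_6 = 0.46, with a weaker echo at lag 12 (0.23); the remaining lags stay at or below 0.08.
The dominant spike at lag 6 indicates a seasonal period of 6.

6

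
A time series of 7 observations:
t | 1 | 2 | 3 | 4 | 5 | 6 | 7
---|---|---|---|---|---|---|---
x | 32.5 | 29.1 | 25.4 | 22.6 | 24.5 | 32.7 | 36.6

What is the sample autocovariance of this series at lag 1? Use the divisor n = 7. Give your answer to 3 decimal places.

Mean x̄ = (32.5 + 29.1 + 25.4 + 22.6 + 24.5 + 32.7 + 36.6)/7 = 29.0571
Deviations: 3.4429, 0.0429, -3.6571, -6.4571, -4.5571, 3.6429, 7.5429
Σ_{t=1}^{6}(x_t−x̄)(x_{t+1}−x̄) = 63.9082
γ_1 = 63.9082 / 7 = 9.130

9.130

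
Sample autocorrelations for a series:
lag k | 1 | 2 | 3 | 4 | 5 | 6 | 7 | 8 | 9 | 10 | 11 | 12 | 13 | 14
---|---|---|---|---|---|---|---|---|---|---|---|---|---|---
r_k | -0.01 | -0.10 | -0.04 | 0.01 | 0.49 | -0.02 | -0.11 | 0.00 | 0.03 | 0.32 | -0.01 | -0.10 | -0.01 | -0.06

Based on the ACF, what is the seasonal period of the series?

The largest autocorrelation is r_5 = 0.49, with a weaker echo at lag 10 (0.32); the remaining lags stay at or below 0.03.
The dominant spike at lag 5 indicates a seasonal period of 5.

5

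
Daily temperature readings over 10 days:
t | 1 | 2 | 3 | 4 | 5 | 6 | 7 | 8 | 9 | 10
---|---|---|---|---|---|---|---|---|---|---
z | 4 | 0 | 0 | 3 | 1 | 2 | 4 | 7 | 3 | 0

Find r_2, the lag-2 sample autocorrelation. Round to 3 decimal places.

-0.352

Mean z̄ = (4 + 0 + 0 + 3 + 1 + 2 + 4 + 7 + 3 + 0)/10 = 2.4000
Numerator Σ_{t=1}^{8}(z_t−z̄)(z_{t+2}−z̄) = -16.3200
Denominator Σ(z_t−z̄)² = 46.4000
r_2 = -16.3200 / 46.4000 = -0.352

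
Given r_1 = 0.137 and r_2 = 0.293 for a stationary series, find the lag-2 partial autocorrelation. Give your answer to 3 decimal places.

0.279

φ_{22} = (r_2 − r_1²) / (1 − r_1²)
r_1² = (0.137)² = 0.018769
Numerator = 0.293 − 0.0188 = 0.2742; denominator = 1 − 0.0188 = 0.9812
φ_{22} = 0.2742 / 0.9812 = 0.279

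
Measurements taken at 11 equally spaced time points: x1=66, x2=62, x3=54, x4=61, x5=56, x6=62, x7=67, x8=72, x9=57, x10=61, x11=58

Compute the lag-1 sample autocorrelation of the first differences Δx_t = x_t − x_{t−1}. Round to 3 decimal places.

First differences Δx: -4, -8, 7, -5, 6, 5, 5, -15, 4, -3
Mean of differences = -0.8000
Numerator Σ(Δx_t−Δx̄)(Δx_{t+1}−Δx̄) = -182.4400
Denominator Σ(Δx_t−Δx̄)² = 483.6000
r_1(Δx) = -182.4400 / 483.6000 = -0.377

-0.377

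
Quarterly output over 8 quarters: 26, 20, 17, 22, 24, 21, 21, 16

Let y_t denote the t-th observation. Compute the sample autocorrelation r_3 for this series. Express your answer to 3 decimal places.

Mean ȳ = (26 + 20 + 17 + 22 + 24 + 21 + 21 + 16)/8 = 20.8750
Deviations from mean: 5.1250, -0.8750, -3.8750, 1.1250, 3.1250, 0.1250, 0.1250, -4.8750
Σ(y_t−ȳ)(y_{t+3}−ȳ) = (5.7656) + (-2.7344) + (-0.4844) + (0.1406) + (-15.2344) = -12.5469
Denominator Σ(y_t−ȳ)² = 76.8750
r_3 = -12.5469 / 76.8750 = -0.163

-0.163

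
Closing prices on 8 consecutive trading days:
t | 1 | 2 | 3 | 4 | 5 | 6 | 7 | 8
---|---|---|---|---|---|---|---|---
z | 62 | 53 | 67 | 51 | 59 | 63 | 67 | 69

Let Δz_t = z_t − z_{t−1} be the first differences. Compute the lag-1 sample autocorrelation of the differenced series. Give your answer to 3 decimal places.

-0.698

First differences Δz: -9, 14, -16, 8, 4, 4, 2
Mean of differences = 1.0000
Numerator Σ(Δz_t−Δz̄)(Δz_{t+1}−Δz̄) = -437.0000
Denominator Σ(Δz_t−Δz̄)² = 626.0000
r_1(Δz) = -437.0000 / 626.0000 = -0.698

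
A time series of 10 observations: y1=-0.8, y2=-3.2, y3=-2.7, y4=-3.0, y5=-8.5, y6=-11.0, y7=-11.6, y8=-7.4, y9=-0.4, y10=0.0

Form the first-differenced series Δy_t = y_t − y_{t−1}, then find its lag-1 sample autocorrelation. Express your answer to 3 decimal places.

First differences Δy: -2.4, 0.5, -0.3, -5.5, -2.5, -0.6, 4.2, 7.0, 0.4
Mean of differences = 0.0889
Numerator Σ(Δy_t−Δȳ)(Δy_{t+1}−Δȳ) = 44.9732
Denominator Σ(Δy_t−Δȳ)² = 109.6889
r_1(Δy) = 44.9732 / 109.6889 = 0.410

0.410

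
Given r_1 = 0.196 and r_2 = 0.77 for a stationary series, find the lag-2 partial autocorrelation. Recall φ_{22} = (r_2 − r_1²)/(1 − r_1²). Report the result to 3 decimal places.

0.761

φ_{22} = (r_2 − r_1²) / (1 − r_1²)
r_1² = (0.196)² = 0.038416
Numerator = 0.77 − 0.0384 = 0.7316; denominator = 1 − 0.0384 = 0.9616
φ_{22} = 0.7316 / 0.9616 = 0.761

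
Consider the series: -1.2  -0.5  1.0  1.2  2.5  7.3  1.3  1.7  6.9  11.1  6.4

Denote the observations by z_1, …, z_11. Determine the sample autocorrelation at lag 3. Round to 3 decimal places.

Mean z̄ = (-1.2 − 0.5 + 1.0 + 1.2 + 2.5 + 7.3 + 1.3 + 1.7 + 6.9 + 11.1 + 6.4)/11 = 3.4273
Numerator Σ_{t=1}^{8}(z_t−z̄)(z_{t+3}−z̄) = 2.8796
Denominator Σ(z_t−z̄)² = 150.8218
r_3 = 2.8796 / 150.8218 = 0.019

0.019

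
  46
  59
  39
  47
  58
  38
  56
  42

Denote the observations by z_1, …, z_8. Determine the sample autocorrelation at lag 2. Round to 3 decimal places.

Mean z̄ = (46 + 59 + 39 + 47 + 58 + 38 + 56 + 42)/8 = 48.1250
Deviations from mean: -2.1250, 10.8750, -9.1250, -1.1250, 9.8750, -10.1250, 7.8750, -6.1250
Σ(z_t−z̄)(z_{t+2}−z̄) = (19.3906) + (-12.2344) + (-90.1094) + (11.3906) + (77.7656) + (62.0156) = 68.2188
Denominator Σ(z_t−z̄)² = 506.8750
r_2 = 68.2188 / 506.8750 = 0.135

0.135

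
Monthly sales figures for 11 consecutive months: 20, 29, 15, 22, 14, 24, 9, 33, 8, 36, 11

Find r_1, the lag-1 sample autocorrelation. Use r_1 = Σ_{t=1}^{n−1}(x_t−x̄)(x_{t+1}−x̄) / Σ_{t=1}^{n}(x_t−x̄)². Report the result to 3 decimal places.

-0.826

Mean x̄ = (20 + 29 + 15 + 22 + 14 + 24 + 9 + 33 + 8 + 36 + 11)/11 = 20.0909
Numerator Σ_{t=1}^{10}(x_t−x̄)(x_{t+1}−x̄) = -770.9174
Denominator Σ(x_t−x̄)² = 932.9091
r_1 = -770.9174 / 932.9091 = -0.826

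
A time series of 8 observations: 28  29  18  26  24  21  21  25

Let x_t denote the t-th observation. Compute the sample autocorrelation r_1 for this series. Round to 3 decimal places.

-0.160

Mean x̄ = (28 + 29 + 18 + 26 + 24 + 21 + 21 + 25)/8 = 24.0000
Deviations from mean: 4.0000, 5.0000, -6.0000, 2.0000, 0.0000, -3.0000, -3.0000, 1.0000
Numerator Σ_{t=1}^{7}(x_t−x̄)(x_{t+1}−x̄) = -16.0000
Denominator Σ(x_t−x̄)² = 100.0000
r_1 = -16.0000 / 100.0000 = -0.160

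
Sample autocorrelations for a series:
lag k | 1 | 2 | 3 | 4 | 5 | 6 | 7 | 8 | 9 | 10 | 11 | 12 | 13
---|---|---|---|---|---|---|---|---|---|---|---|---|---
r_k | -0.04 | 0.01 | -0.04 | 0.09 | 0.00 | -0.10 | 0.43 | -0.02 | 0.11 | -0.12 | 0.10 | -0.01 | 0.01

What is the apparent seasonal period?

7

The largest autocorrelation is r_7 = 0.43; the remaining lags stay at or below 0.11.
The dominant spike at lag 7 indicates a seasonal period of 7.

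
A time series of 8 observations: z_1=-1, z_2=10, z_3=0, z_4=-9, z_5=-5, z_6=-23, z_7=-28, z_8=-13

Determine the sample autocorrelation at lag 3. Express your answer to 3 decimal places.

Mean z̄ = (-1 + 10 + 0 − 9 − 5 − 23 − 28 − 13)/8 = -8.6250
Deviations from mean: 7.6250, 18.6250, 8.6250, -0.3750, 3.6250, -14.3750, -19.3750, -4.3750
Numerator Σ_{t=1}^{5}(z_t−z̄)(z_{t+3}−z̄) = -67.9219
Denominator Σ(z_t−z̄)² = 1093.8750
r_3 = -67.9219 / 1093.8750 = -0.062

-0.062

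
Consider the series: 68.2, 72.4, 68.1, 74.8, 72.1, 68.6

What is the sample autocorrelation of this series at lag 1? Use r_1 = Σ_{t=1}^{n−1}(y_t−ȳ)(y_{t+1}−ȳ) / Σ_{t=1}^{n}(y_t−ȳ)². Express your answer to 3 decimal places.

-0.423

Mean ȳ = (68.2 + 72.4 + 68.1 + 74.8 + 72.1 + 68.6)/6 = 70.7000
Deviations from mean: -2.5000, 1.7000, -2.6000, 4.1000, 1.4000, -2.1000
Σ(y_t−ȳ)(y_{t+1}−ȳ) = (-4.2500) + (-4.4200) + (-10.6600) + (5.7400) + (-2.9400) = -16.5300
Denominator Σ(y_t−ȳ)² = 39.0800
r_1 = -16.5300 / 39.0800 = -0.423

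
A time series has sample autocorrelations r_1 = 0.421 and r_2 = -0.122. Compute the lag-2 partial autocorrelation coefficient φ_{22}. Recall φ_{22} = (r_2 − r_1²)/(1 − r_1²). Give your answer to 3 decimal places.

-0.364

φ_{22} = (r_2 − r_1²) / (1 − r_1²)
r_1² = (0.421)² = 0.177241
Numerator = -0.122 − 0.1772 = -0.2992; denominator = 1 − 0.1772 = 0.8228
φ_{22} = -0.2992 / 0.8228 = -0.364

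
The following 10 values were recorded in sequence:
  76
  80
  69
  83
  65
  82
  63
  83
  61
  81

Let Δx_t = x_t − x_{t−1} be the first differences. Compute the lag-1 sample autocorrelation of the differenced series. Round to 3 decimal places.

-0.900

First differences Δx: 4, -11, 14, -18, 17, -19, 20, -22, 20
Mean of differences = 0.5556
Numerator Σ(Δx_t−Δx̄)(Δx_{t+1}−Δx̄) = -2328.7531
Denominator Σ(Δx_t−Δx̄)² = 2588.2222
r_1(Δx) = -2328.7531 / 2588.2222 = -0.900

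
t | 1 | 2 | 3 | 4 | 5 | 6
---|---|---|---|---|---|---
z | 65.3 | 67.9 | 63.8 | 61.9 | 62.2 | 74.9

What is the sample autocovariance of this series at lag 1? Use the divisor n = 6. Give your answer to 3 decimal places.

Mean z̄ = (65.3 + 67.9 + 63.8 + 61.9 + 62.2 + 74.9)/6 = 66.0000
Deviations: -0.7000, 1.9000, -2.2000, -4.1000, -3.8000, 8.9000
Σ_{t=1}^{5}(z_t−z̄)(z_{t+1}−z̄) = -14.7300
γ_1 = -14.7300 / 6 = -2.455

-2.455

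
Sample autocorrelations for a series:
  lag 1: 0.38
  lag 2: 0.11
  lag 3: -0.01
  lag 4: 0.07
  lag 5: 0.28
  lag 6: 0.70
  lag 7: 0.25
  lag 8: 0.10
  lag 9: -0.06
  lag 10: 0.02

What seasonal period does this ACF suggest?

The largest autocorrelation is r_6 = 0.70; the remaining lags stay at or below 0.38. The elevated value at lag 1 (0.38), dropping to 0.11 at lag 2, reflects decaying short-term dependence rather than seasonality.
The dominant spike at lag 6 indicates a seasonal period of 6.

6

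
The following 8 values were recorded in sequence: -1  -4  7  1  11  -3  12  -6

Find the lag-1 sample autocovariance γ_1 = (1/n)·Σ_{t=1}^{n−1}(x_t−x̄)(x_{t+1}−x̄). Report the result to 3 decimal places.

Mean x̄ = (-1 − 4 + 7 + 1 + 11 − 3 + 12 − 6)/8 = 2.1250
Σ_{t=1}^{7}(x_t−x̄)(x_{t+1}−x̄) = -202.5156
γ_1 = -202.5156 / 8 = -25.314

-25.314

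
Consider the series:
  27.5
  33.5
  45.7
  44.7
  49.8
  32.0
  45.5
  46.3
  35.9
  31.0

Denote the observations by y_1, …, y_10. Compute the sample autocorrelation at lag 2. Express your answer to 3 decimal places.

Mean ȳ = (27.5 + 33.5 + 45.7 + 44.7 + 49.8 + 32.0 + 45.5 + 46.3 + 35.9 + 31.0)/10 = 39.1900
Numerator Σ_{t=1}^{8}(y_t−ȳ)(y_{t+2}−ȳ) = -141.1622
Denominator Σ(y_t−ȳ)² = 574.3090
r_2 = -141.1622 / 574.3090 = -0.246

-0.246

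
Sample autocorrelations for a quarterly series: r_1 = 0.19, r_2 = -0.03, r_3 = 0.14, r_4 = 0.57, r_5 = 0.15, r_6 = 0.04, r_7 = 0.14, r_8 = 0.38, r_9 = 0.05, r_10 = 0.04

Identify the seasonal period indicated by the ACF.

The largest autocorrelation is r_4 = 0.57, with a weaker echo at lag 8 (0.38); the remaining lags stay at or below 0.19.
The dominant spike at lag 4 indicates a seasonal period of 4.

4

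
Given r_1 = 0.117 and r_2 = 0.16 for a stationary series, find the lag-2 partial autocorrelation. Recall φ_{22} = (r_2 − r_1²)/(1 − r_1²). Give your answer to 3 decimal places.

φ_{22} = (r_2 − r_1²) / (1 − r_1²)
r_1² = (0.117)² = 0.013689
Numerator = 0.16 − 0.0137 = 0.1463; denominator = 1 − 0.0137 = 0.9863
φ_{22} = 0.1463 / 0.9863 = 0.148

0.148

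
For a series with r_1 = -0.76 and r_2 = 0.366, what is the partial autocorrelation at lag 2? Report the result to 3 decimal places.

φ_{22} = (r_2 − r_1²) / (1 − r_1²)
r_1² = (-0.76)² = 0.5776
Numerator = 0.366 − 0.5776 = -0.2116; denominator = 1 − 0.5776 = 0.4224
φ_{22} = -0.2116 / 0.4224 = -0.501

-0.501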